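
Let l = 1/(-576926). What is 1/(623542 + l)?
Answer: 576926/359737591891 ≈ 1.6037e-6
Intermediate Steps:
l = -1/576926 ≈ -1.7333e-6
1/(623542 + l) = 1/(623542 - 1/576926) = 1/(359737591891/576926) = 576926/359737591891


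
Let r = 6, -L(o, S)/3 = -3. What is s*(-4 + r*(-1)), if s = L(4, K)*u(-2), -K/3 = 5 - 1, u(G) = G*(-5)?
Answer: -900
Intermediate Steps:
u(G) = -5*G
K = -12 (K = -3*(5 - 1) = -3*4 = -12)
L(o, S) = 9 (L(o, S) = -3*(-3) = 9)
s = 90 (s = 9*(-5*(-2)) = 9*10 = 90)
s*(-4 + r*(-1)) = 90*(-4 + 6*(-1)) = 90*(-4 - 6) = 90*(-10) = -900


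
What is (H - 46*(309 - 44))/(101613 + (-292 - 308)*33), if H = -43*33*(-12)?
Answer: 4838/81813 ≈ 0.059135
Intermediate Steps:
H = 17028 (H = -1419*(-12) = 17028)
(H - 46*(309 - 44))/(101613 + (-292 - 308)*33) = (17028 - 46*(309 - 44))/(101613 + (-292 - 308)*33) = (17028 - 46*265)/(101613 - 600*33) = (17028 - 12190)/(101613 - 19800) = 4838/81813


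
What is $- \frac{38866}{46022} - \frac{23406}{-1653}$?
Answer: $\frac{168824239}{12679061} \approx 13.315$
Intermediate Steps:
$- \frac{38866}{46022} - \frac{23406}{-1653} = \left(-38866\right) \frac{1}{46022} - - \frac{7802}{551} = - \frac{19433}{23011} + \frac{7802}{551} = \frac{168824239}{12679061}$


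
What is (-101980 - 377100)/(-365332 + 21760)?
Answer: 119770/85893 ≈ 1.3944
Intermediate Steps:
(-101980 - 377100)/(-365332 + 21760) = -479080/(-343572) = -479080*(-1/343572) = 119770/85893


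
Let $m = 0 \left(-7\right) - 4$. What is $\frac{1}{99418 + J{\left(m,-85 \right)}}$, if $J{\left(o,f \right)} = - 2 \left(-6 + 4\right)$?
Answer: $\frac{1}{99422} \approx 1.0058 \cdot 10^{-5}$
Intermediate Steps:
$m = -4$ ($m = 0 - 4 = -4$)
$J{\left(o,f \right)} = 4$ ($J{\left(o,f \right)} = \left(-2\right) \left(-2\right) = 4$)
$\frac{1}{99418 + J{\left(m,-85 \right)}} = \frac{1}{99418 + 4} = \frac{1}{99422}$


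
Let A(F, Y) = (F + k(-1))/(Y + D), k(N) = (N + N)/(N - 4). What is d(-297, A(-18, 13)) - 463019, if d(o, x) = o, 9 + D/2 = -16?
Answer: -463316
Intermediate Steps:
D = -50 (D = -18 + 2*(-16) = -18 - 32 = -50)
k(N) = 2*N/(-4 + N) (k(N) = (2*N)/(-4 + N) = 2*N/(-4 + N))
A(F, Y) = (⅖ + F)/(-50 + Y) (A(F, Y) = (F + 2*(-1)/(-4 - 1))/(Y - 50) = (F + 2*(-1)/(-5))/(-50 + Y) = (F + 2*(-1)*(-⅕))/(-50 + Y) = (F + ⅖)/(-50 + Y) = (⅖ + F)/(-50 + Y))
d(-297, A(-18, 13)) - 463019 = -297 - 463019 = -463316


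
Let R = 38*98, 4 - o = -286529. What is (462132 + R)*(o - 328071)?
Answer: -19350726528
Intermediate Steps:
o = 286533 (o = 4 - 1*(-286529) = 4 + 286529 = 286533)
R = 3724
(462132 + R)*(o - 328071) = (462132 + 3724)*(286533 - 328071) = 465856*(-41538) = -19350726528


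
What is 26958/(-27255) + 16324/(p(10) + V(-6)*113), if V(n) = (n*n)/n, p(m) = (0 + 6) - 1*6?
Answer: -77198024/3079815 ≈ -25.066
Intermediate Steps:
p(m) = 0 (p(m) = 6 - 6 = 0)
V(n) = n (V(n) = n²/n = n)
26958/(-27255) + 16324/(p(10) + V(-6)*113) = 26958/(-27255) + 16324/(0 - 6*113) = 26958*(-1/27255) + 16324/(0 - 678) = -8986/9085 + 16324/(-678) = -8986/9085 + 16324*(-1/678) = -8986/9085 - 8162/339 = -77198024/3079815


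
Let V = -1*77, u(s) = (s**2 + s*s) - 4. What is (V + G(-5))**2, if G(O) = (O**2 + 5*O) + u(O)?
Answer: 961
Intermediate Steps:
u(s) = -4 + 2*s**2 (u(s) = (s**2 + s**2) - 4 = 2*s**2 - 4 = -4 + 2*s**2)
V = -77
G(O) = -4 + 3*O**2 + 5*O (G(O) = (O**2 + 5*O) + (-4 + 2*O**2) = -4 + 3*O**2 + 5*O)
(V + G(-5))**2 = (-77 + (-4 + 3*(-5)**2 + 5*(-5)))**2 = (-77 + (-4 + 3*25 - 25))**2 = (-77 + (-4 + 75 - 25))**2 = (-77 + 46)**2 = (-31)**2 = 961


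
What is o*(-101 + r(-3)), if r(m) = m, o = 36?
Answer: -3744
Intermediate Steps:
o*(-101 + r(-3)) = 36*(-101 - 3) = 36*(-104) = -3744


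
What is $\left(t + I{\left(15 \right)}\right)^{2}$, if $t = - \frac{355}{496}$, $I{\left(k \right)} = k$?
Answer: $\frac{50197225}{246016} \approx 204.04$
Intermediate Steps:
$t = - \frac{355}{496}$ ($t = \left(-355\right) \frac{1}{496} = - \frac{355}{496} \approx -0.71573$)
$\left(t + I{\left(15 \right)}\right)^{2} = \left(- \frac{355}{496} + 15\right)^{2} = \left(\frac{7085}{496}\right)^{2} = \frac{50197225}{246016}$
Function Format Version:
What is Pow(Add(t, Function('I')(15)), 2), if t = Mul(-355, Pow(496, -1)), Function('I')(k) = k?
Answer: Rational(50197225, 246016) ≈ 204.04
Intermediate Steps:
t = Rational(-355, 496) (t = Mul(-355, Rational(1, 496)) = Rational(-355, 496) ≈ -0.71573)
Pow(Add(t, Function('I')(15)), 2) = Pow(Add(Rational(-355, 496), 15), 2) = Pow(Rational(7085, 496), 2) = Rational(50197225, 246016)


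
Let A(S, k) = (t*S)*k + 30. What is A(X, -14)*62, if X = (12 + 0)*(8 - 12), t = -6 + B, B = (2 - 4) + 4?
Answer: -164796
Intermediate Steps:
B = 2 (B = -2 + 4 = 2)
t = -4 (t = -6 + 2 = -4)
X = -48 (X = 12*(-4) = -48)
A(S, k) = 30 - 4*S*k (A(S, k) = (-4*S)*k + 30 = -4*S*k + 30 = 30 - 4*S*k)
A(X, -14)*62 = (30 - 4*(-48)*(-14))*62 = (30 - 2688)*62 = -2658*62 = -164796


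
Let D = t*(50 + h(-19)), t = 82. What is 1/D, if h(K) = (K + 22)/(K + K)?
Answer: 19/77777 ≈ 0.00024429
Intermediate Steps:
h(K) = (22 + K)/(2*K) (h(K) = (22 + K)/((2*K)) = (22 + K)*(1/(2*K)) = (22 + K)/(2*K))
D = 77777/19 (D = 82*(50 + (1/2)*(22 - 19)/(-19)) = 82*(50 + (1/2)*(-1/19)*3) = 82*(50 - 3/38) = 82*(1897/38) = 77777/19 ≈ 4093.5)
1/D = 1/(77777/19) = 19/77777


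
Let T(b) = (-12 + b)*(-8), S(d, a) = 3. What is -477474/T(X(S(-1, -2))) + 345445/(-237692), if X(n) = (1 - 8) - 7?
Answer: -1091957717/475384 ≈ -2297.0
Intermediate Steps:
X(n) = -14 (X(n) = -7 - 7 = -14)
T(b) = 96 - 8*b
-477474/T(X(S(-1, -2))) + 345445/(-237692) = -477474/(96 - 8*(-14)) + 345445/(-237692) = -477474/(96 + 112) + 345445*(-1/237692) = -477474/208 - 345445/237692 = -477474*1/208 - 345445/237692 = -238737/104 - 345445/237692 = -1091957717/475384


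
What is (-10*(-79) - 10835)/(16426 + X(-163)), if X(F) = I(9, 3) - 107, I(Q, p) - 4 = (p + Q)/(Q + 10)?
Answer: -27265/44307 ≈ -0.61537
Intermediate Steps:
I(Q, p) = 4 + (Q + p)/(10 + Q) (I(Q, p) = 4 + (p + Q)/(Q + 10) = 4 + (Q + p)/(10 + Q))
X(F) = -1945/19 (X(F) = (40 + 3 + 5*9)/(10 + 9) - 107 = (40 + 3 + 45)/19 - 107 = (1/19)*88 - 107 = 88/19 - 107 = -1945/19)
(-10*(-79) - 10835)/(16426 + X(-163)) = (-10*(-79) - 10835)/(16426 - 1945/19) = (790 - 10835)/(310149/19) = -10045*19/310149 = -27265/44307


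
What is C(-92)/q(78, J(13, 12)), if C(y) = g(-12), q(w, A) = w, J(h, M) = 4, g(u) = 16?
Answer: 8/39 ≈ 0.20513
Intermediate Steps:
C(y) = 16
C(-92)/q(78, J(13, 12)) = 16/78 = 16*(1/78) = 8/39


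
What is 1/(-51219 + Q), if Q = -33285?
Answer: -1/84504 ≈ -1.1834e-5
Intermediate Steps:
1/(-51219 + Q) = 1/(-51219 - 33285) = 1/(-84504) = -1/84504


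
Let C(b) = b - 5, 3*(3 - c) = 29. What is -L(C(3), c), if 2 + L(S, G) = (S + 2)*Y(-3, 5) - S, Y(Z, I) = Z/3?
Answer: 0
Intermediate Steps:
c = -20/3 (c = 3 - ⅓*29 = 3 - 29/3 = -20/3 ≈ -6.6667)
Y(Z, I) = Z/3 (Y(Z, I) = Z*(⅓) = Z/3)
C(b) = -5 + b
L(S, G) = -4 - 2*S (L(S, G) = -2 + ((S + 2)*((⅓)*(-3)) - S) = -2 + ((2 + S)*(-1) - S) = -2 + ((-2 - S) - S) = -2 + (-2 - 2*S) = -4 - 2*S)
-L(C(3), c) = -(-4 - 2*(-5 + 3)) = -(-4 - 2*(-2)) = -(-4 + 4) = -1*0 = 0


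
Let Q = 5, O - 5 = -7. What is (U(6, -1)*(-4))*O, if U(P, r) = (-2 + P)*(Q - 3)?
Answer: 64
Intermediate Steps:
O = -2 (O = 5 - 7 = -2)
U(P, r) = -4 + 2*P (U(P, r) = (-2 + P)*(5 - 3) = (-2 + P)*2 = -4 + 2*P)
(U(6, -1)*(-4))*O = ((-4 + 2*6)*(-4))*(-2) = ((-4 + 12)*(-4))*(-2) = (8*(-4))*(-2) = -32*(-2) = 64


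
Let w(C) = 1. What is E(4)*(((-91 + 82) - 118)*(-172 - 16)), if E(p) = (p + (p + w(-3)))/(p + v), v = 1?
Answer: 214884/5 ≈ 42977.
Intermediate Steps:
E(p) = (1 + 2*p)/(1 + p) (E(p) = (p + (p + 1))/(p + 1) = (p + (1 + p))/(1 + p) = (1 + 2*p)/(1 + p))
E(4)*(((-91 + 82) - 118)*(-172 - 16)) = ((1 + 2*4)/(1 + 4))*(((-91 + 82) - 118)*(-172 - 16)) = ((1 + 8)/5)*((-9 - 118)*(-188)) = ((⅕)*9)*(-127*(-188)) = (9/5)*23876 = 214884/5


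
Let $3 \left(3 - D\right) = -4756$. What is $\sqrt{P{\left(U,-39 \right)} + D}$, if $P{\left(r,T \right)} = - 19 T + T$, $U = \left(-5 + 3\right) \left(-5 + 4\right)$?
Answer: $\frac{\sqrt{20613}}{3} \approx 47.857$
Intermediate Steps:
$U = 2$ ($U = \left(-2\right) \left(-1\right) = 2$)
$P{\left(r,T \right)} = - 18 T$
$D = \frac{4765}{3}$ ($D = 3 - - \frac{4756}{3} = 3 + \frac{4756}{3} = \frac{4765}{3} \approx 1588.3$)
$\sqrt{P{\left(U,-39 \right)} + D} = \sqrt{\left(-18\right) \left(-39\right) + \frac{4765}{3}} = \sqrt{702 + \frac{4765}{3}} = \sqrt{\frac{6871}{3}} = \frac{\sqrt{20613}}{3}$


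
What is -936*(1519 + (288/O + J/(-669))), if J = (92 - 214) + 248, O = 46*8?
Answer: -7295183064/5129 ≈ -1.4223e+6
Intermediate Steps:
O = 368
J = 126 (J = -122 + 248 = 126)
-936*(1519 + (288/O + J/(-669))) = -936*(1519 + (288/368 + 126/(-669))) = -936*(1519 + (288*(1/368) + 126*(-1/669))) = -936*(1519 + (18/23 - 42/223)) = -936*(1519 + 3048/5129) = -936*7793999/5129 = -7295183064/5129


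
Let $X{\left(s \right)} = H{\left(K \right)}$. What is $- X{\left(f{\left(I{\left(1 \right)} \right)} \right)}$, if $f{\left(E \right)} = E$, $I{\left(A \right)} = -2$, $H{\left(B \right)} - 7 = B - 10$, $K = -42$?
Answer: $45$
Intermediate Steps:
$H{\left(B \right)} = -3 + B$ ($H{\left(B \right)} = 7 + \left(B - 10\right) = 7 + \left(-10 + B\right) = -3 + B$)
$X{\left(s \right)} = -45$ ($X{\left(s \right)} = -3 - 42 = -45$)
$- X{\left(f{\left(I{\left(1 \right)} \right)} \right)} = \left(-1\right) \left(-45\right) = 45$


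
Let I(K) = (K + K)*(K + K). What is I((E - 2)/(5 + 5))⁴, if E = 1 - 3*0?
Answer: 1/390625 ≈ 2.5600e-6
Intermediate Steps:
E = 1 (E = 1 + 0 = 1)
I(K) = 4*K² (I(K) = (2*K)*(2*K) = 4*K²)
I((E - 2)/(5 + 5))⁴ = (4*((1 - 2)/(5 + 5))²)⁴ = (4*(-1/10)²)⁴ = (4*(-1*⅒)²)⁴ = (4*(-⅒)²)⁴ = (4*(1/100))⁴ = (1/25)⁴ = 1/390625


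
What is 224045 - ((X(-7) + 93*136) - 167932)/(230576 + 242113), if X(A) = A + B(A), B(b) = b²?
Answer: 105903762247/472689 ≈ 2.2405e+5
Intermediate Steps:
X(A) = A + A²
224045 - ((X(-7) + 93*136) - 167932)/(230576 + 242113) = 224045 - ((-7*(1 - 7) + 93*136) - 167932)/(230576 + 242113) = 224045 - ((-7*(-6) + 12648) - 167932)/472689 = 224045 - ((42 + 12648) - 167932)/472689 = 224045 - (12690 - 167932)/472689 = 224045 - (-155242)/472689 = 224045 - 1*(-155242/472689) = 224045 + 155242/472689 = 105903762247/472689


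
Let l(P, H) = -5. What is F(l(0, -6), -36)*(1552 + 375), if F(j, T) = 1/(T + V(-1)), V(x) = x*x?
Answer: -1927/35 ≈ -55.057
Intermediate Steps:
V(x) = x²
F(j, T) = 1/(1 + T) (F(j, T) = 1/(T + (-1)²) = 1/(T + 1) = 1/(1 + T))
F(l(0, -6), -36)*(1552 + 375) = (1552 + 375)/(1 - 36) = 1927/(-35) = -1/35*1927 = -1927/35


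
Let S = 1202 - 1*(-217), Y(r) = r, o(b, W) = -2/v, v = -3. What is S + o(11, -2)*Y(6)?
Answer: 1423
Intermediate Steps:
o(b, W) = 2/3 (o(b, W) = -2/(-3) = -2*(-1/3) = 2/3)
S = 1419 (S = 1202 + 217 = 1419)
S + o(11, -2)*Y(6) = 1419 + (2/3)*6 = 1419 + 4 = 1423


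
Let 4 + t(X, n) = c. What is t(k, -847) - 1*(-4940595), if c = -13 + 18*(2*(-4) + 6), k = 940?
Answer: 4940542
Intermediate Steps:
c = -49 (c = -13 + 18*(-8 + 6) = -13 + 18*(-2) = -13 - 36 = -49)
t(X, n) = -53 (t(X, n) = -4 - 49 = -53)
t(k, -847) - 1*(-4940595) = -53 - 1*(-4940595) = -53 + 4940595 = 4940542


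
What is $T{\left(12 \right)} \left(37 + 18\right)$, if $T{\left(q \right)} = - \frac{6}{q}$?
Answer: $- \frac{55}{2} \approx -27.5$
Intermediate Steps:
$T{\left(12 \right)} \left(37 + 18\right) = - \frac{6}{12} \left(37 + 18\right) = \left(-6\right) \frac{1}{12} \cdot 55 = \left(- \frac{1}{2}\right) 55 = - \frac{55}{2}$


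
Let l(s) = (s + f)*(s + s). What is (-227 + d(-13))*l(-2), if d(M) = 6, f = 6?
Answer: 3536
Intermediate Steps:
l(s) = 2*s*(6 + s) (l(s) = (s + 6)*(s + s) = (6 + s)*(2*s) = 2*s*(6 + s))
(-227 + d(-13))*l(-2) = (-227 + 6)*(2*(-2)*(6 - 2)) = -442*(-2)*4 = -221*(-16) = 3536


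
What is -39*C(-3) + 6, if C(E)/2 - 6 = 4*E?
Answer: 474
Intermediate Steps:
C(E) = 12 + 8*E (C(E) = 12 + 2*(4*E) = 12 + 8*E)
-39*C(-3) + 6 = -39*(12 + 8*(-3)) + 6 = -39*(12 - 24) + 6 = -39*(-12) + 6 = 468 + 6 = 474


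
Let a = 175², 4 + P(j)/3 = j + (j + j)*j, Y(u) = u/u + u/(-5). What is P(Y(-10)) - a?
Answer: -30574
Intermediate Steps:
Y(u) = 1 - u/5 (Y(u) = 1 + u*(-⅕) = 1 - u/5)
P(j) = -12 + 3*j + 6*j² (P(j) = -12 + 3*(j + (j + j)*j) = -12 + 3*(j + (2*j)*j) = -12 + 3*(j + 2*j²) = -12 + (3*j + 6*j²) = -12 + 3*j + 6*j²)
a = 30625
P(Y(-10)) - a = (-12 + 3*(1 - ⅕*(-10)) + 6*(1 - ⅕*(-10))²) - 1*30625 = (-12 + 3*(1 + 2) + 6*(1 + 2)²) - 30625 = (-12 + 3*3 + 6*3²) - 30625 = (-12 + 9 + 6*9) - 30625 = (-12 + 9 + 54) - 30625 = 51 - 30625 = -30574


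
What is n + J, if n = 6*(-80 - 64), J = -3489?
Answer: -4353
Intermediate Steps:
n = -864 (n = 6*(-144) = -864)
n + J = -864 - 3489 = -4353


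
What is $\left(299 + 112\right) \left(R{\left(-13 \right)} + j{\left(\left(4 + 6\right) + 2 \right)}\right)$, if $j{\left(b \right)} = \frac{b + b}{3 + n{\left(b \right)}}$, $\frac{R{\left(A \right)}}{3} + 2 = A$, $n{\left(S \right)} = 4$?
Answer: $- \frac{119601}{7} \approx -17086.0$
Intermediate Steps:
$R{\left(A \right)} = -6 + 3 A$
$j{\left(b \right)} = \frac{2 b}{7}$ ($j{\left(b \right)} = \frac{b + b}{3 + 4} = \frac{2 b}{7}$)
$\left(299 + 112\right) \left(R{\left(-13 \right)} + j{\left(\left(4 + 6\right) + 2 \right)}\right) = \left(299 + 112\right) \left(\left(-6 + 3 \left(-13\right)\right) + \frac{2 \left(\left(4 + 6\right) + 2\right)}{7}\right) = 411 \left(\left(-6 - 39\right) + \frac{2 \left(10 + 2\right)}{7}\right) = 411 \left(-45 + \frac{2}{7} \cdot 12\right) = 411 \left(-45 + \frac{24}{7}\right) = 411 \left(- \frac{291}{7}\right) = - \frac{119601}{7}$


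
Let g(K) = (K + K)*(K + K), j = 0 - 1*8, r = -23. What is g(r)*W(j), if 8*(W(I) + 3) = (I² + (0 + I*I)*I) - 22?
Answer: -130663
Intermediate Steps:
j = -8 (j = 0 - 8 = -8)
g(K) = 4*K² (g(K) = (2*K)*(2*K) = 4*K²)
W(I) = -23/4 + I²/8 + I³/8 (W(I) = -3 + ((I² + (0 + I*I)*I) - 22)/8 = -3 + ((I² + (0 + I²)*I) - 22)/8 = -3 + ((I² + I²*I) - 22)/8 = -3 + ((I² + I³) - 22)/8 = -3 + (-22 + I² + I³)/8 = -3 + (-11/4 + I²/8 + I³/8) = -23/4 + I²/8 + I³/8)
g(r)*W(j) = (4*(-23)²)*(-23/4 + (⅛)*(-8)² + (⅛)*(-8)³) = (4*529)*(-23/4 + (⅛)*64 + (⅛)*(-512)) = 2116*(-23/4 + 8 - 64) = 2116*(-247/4) = -130663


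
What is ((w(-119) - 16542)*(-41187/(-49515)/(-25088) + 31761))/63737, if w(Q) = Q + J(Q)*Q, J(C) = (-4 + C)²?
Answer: -5974114488312596083/6598013448320 ≈ -9.0544e+5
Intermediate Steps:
w(Q) = Q + Q*(-4 + Q)² (w(Q) = Q + (-4 + Q)²*Q = Q + Q*(-4 + Q)²)
((w(-119) - 16542)*(-41187/(-49515)/(-25088) + 31761))/63737 = ((-119*(1 + (-4 - 119)²) - 16542)*(-41187/(-49515)/(-25088) + 31761))/63737 = ((-119*(1 + (-123)²) - 16542)*(-41187*(-1/49515)*(-1/25088) + 31761))*(1/63737) = ((-119*(1 + 15129) - 16542)*((13729/16505)*(-1/25088) + 31761))*(1/63737) = ((-119*15130 - 16542)*(-13729/414077440 + 31761))*(1/63737) = ((-1800470 - 16542)*(13151513558111/414077440))*(1/63737) = -1817012*13151513558111/414077440*(1/63737) = -5974114488312596083/103519360*1/63737 = -5974114488312596083/6598013448320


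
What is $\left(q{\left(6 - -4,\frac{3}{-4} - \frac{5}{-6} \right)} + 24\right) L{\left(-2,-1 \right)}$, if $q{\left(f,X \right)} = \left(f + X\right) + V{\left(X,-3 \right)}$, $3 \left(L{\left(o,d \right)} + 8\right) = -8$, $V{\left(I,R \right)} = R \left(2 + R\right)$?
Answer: $- \frac{3560}{9} \approx -395.56$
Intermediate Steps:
$L{\left(o,d \right)} = - \frac{32}{3}$ ($L{\left(o,d \right)} = -8 + \frac{1}{3} \left(-8\right) = -8 - \frac{8}{3} = - \frac{32}{3}$)
$q{\left(f,X \right)} = 3 + X + f$ ($q{\left(f,X \right)} = \left(f + X\right) - 3 \left(2 - 3\right) = \left(X + f\right) - -3 = \left(X + f\right) + 3 = 3 + X + f$)
$\left(q{\left(6 - -4,\frac{3}{-4} - \frac{5}{-6} \right)} + 24\right) L{\left(-2,-1 \right)} = \left(\left(3 + \left(\frac{3}{-4} - \frac{5}{-6}\right) + \left(6 - -4\right)\right) + 24\right) \left(- \frac{32}{3}\right) = \left(\left(3 + \left(3 \left(- \frac{1}{4}\right) - - \frac{5}{6}\right) + \left(6 + 4\right)\right) + 24\right) \left(- \frac{32}{3}\right) = \left(\left(3 + \left(- \frac{3}{4} + \frac{5}{6}\right) + 10\right) + 24\right) \left(- \frac{32}{3}\right) = \left(\left(3 + \frac{1}{12} + 10\right) + 24\right) \left(- \frac{32}{3}\right) = \left(\frac{157}{12} + 24\right) \left(- \frac{32}{3}\right) = \frac{445}{12} \left(- \frac{32}{3}\right) = - \frac{3560}{9}$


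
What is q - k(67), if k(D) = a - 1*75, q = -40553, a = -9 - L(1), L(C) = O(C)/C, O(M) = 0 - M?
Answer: -40470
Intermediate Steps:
O(M) = -M
L(C) = -1 (L(C) = (-C)/C = -1)
a = -8 (a = -9 - 1*(-1) = -9 + 1 = -8)
k(D) = -83 (k(D) = -8 - 1*75 = -8 - 75 = -83)
q - k(67) = -40553 - 1*(-83) = -40553 + 83 = -40470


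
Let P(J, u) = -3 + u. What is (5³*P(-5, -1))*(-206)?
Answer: 103000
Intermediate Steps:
(5³*P(-5, -1))*(-206) = (5³*(-3 - 1))*(-206) = (125*(-4))*(-206) = -500*(-206) = 103000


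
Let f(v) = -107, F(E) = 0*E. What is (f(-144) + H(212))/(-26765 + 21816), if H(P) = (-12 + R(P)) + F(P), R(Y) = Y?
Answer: -93/4949 ≈ -0.018792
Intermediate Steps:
F(E) = 0
H(P) = -12 + P (H(P) = (-12 + P) + 0 = -12 + P)
(f(-144) + H(212))/(-26765 + 21816) = (-107 + (-12 + 212))/(-26765 + 21816) = (-107 + 200)/(-4949) = 93*(-1/4949) = -93/4949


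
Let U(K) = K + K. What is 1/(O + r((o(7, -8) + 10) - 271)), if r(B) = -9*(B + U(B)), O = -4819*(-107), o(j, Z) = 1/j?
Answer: 7/3658733 ≈ 1.9132e-6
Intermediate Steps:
U(K) = 2*K
O = 515633
r(B) = -27*B (r(B) = -9*(B + 2*B) = -27*B)
1/(O + r((o(7, -8) + 10) - 271)) = 1/(515633 - 27*((1/7 + 10) - 271)) = 1/(515633 - 27*((⅐ + 10) - 271)) = 1/(515633 - 27*(71/7 - 271)) = 1/(515633 - 27*(-1826/7)) = 1/(515633 + 49302/7) = 1/(3658733/7) = 7/3658733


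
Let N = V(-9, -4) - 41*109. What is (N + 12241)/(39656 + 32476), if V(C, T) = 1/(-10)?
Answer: 77719/721320 ≈ 0.10775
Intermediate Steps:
V(C, T) = -1/10
N = -44691/10 (N = -1/10 - 41*109 = -1/10 - 4469 = -44691/10 ≈ -4469.1)
(N + 12241)/(39656 + 32476) = (-44691/10 + 12241)/(39656 + 32476) = (77719/10)/72132 = (77719/10)*(1/72132) = 77719/721320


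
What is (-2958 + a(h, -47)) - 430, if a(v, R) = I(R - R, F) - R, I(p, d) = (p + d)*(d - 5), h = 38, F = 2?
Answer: -3347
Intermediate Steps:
I(p, d) = (-5 + d)*(d + p) (I(p, d) = (d + p)*(-5 + d) = (-5 + d)*(d + p))
a(v, R) = -6 - R (a(v, R) = (2**2 - 5*2 - 5*(R - R) + 2*(R - R)) - R = (4 - 10 - 5*0 + 2*0) - R = (4 - 10 + 0 + 0) - R = -6 - R)
(-2958 + a(h, -47)) - 430 = (-2958 + (-6 - 1*(-47))) - 430 = (-2958 + (-6 + 47)) - 430 = (-2958 + 41) - 430 = -2917 - 430 = -3347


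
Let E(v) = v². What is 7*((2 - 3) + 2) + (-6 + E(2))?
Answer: 5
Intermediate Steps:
7*((2 - 3) + 2) + (-6 + E(2)) = 7*((2 - 3) + 2) + (-6 + 2²) = 7*(-1 + 2) + (-6 + 4) = 7*1 - 2 = 7 - 2 = 5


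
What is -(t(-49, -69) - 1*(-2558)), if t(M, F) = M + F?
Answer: -2440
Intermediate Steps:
t(M, F) = F + M
-(t(-49, -69) - 1*(-2558)) = -((-69 - 49) - 1*(-2558)) = -(-118 + 2558) = -1*2440 = -2440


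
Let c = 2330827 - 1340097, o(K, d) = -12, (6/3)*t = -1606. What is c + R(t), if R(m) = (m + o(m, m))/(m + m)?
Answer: 1591113195/1606 ≈ 9.9073e+5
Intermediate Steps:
t = -803 (t = (1/2)*(-1606) = -803)
R(m) = (-12 + m)/(2*m) (R(m) = (m - 12)/(m + m) = (-12 + m)/((2*m)) = (-12 + m)*(1/(2*m)) = (-12 + m)/(2*m))
c = 990730
c + R(t) = 990730 + (1/2)*(-12 - 803)/(-803) = 990730 + (1/2)*(-1/803)*(-815) = 990730 + 815/1606 = 1591113195/1606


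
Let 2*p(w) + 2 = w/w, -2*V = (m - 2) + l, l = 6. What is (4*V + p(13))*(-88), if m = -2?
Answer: 396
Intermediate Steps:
V = -1 (V = -((-2 - 2) + 6)/2 = -(-4 + 6)/2 = -1/2*2 = -1)
p(w) = -1/2 (p(w) = -1 + (w/w)/2 = -1 + (1/2)*1 = -1 + 1/2 = -1/2)
(4*V + p(13))*(-88) = (4*(-1) - 1/2)*(-88) = (-4 - 1/2)*(-88) = -9/2*(-88) = 396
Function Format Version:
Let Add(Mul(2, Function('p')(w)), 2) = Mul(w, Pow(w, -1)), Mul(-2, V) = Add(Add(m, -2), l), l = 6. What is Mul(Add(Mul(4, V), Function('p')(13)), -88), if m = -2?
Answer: 396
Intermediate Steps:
V = -1 (V = Mul(Rational(-1, 2), Add(Add(-2, -2), 6)) = Mul(Rational(-1, 2), Add(-4, 6)) = Mul(Rational(-1, 2), 2) = -1)
Function('p')(w) = Rational(-1, 2) (Function('p')(w) = Add(-1, Mul(Rational(1, 2), Mul(w, Pow(w, -1)))) = Add(-1, Mul(Rational(1, 2), 1)) = Add(-1, Rational(1, 2)) = Rational(-1, 2))
Mul(Add(Mul(4, V), Function('p')(13)), -88) = Mul(Add(Mul(4, -1), Rational(-1, 2)), -88) = Mul(Add(-4, Rational(-1, 2)), -88) = Mul(Rational(-9, 2), -88) = 396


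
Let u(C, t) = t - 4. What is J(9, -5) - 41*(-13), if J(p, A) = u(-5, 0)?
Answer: 529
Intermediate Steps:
u(C, t) = -4 + t
J(p, A) = -4 (J(p, A) = -4 + 0 = -4)
J(9, -5) - 41*(-13) = -4 - 41*(-13) = -4 + 533 = 529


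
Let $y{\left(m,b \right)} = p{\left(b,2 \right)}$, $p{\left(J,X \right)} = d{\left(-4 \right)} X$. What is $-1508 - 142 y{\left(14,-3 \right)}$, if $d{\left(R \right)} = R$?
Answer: $-372$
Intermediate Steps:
$p{\left(J,X \right)} = - 4 X$
$y{\left(m,b \right)} = -8$ ($y{\left(m,b \right)} = \left(-4\right) 2 = -8$)
$-1508 - 142 y{\left(14,-3 \right)} = -1508 - -1136 = -1508 + 1136 = -372$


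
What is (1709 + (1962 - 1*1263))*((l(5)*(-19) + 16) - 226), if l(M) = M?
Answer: -734440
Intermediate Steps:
(1709 + (1962 - 1*1263))*((l(5)*(-19) + 16) - 226) = (1709 + (1962 - 1*1263))*((5*(-19) + 16) - 226) = (1709 + (1962 - 1263))*((-95 + 16) - 226) = (1709 + 699)*(-79 - 226) = 2408*(-305) = -734440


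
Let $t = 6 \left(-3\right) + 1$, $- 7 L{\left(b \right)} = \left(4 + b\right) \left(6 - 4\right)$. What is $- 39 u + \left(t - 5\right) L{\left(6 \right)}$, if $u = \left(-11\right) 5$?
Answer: $\frac{15455}{7} \approx 2207.9$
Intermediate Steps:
$L{\left(b \right)} = - \frac{8}{7} - \frac{2 b}{7}$ ($L{\left(b \right)} = - \frac{\left(4 + b\right) \left(6 - 4\right)}{7} = - \frac{\left(4 + b\right) 2}{7} = - \frac{8 + 2 b}{7} = - \frac{8}{7} - \frac{2 b}{7}$)
$t = -17$ ($t = -18 + 1 = -17$)
$u = -55$
$- 39 u + \left(t - 5\right) L{\left(6 \right)} = \left(-39\right) \left(-55\right) + \left(-17 - 5\right) \left(- \frac{8}{7} - \frac{12}{7}\right) = 2145 - 22 \left(- \frac{8}{7} - \frac{12}{7}\right) = 2145 - - \frac{440}{7} = 2145 + \frac{440}{7} = \frac{15455}{7}$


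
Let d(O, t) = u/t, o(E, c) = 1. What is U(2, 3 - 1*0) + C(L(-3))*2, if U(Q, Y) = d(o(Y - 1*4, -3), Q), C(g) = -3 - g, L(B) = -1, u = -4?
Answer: -6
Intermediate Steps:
d(O, t) = -4/t
U(Q, Y) = -4/Q
U(2, 3 - 1*0) + C(L(-3))*2 = -4/2 + (-3 - 1*(-1))*2 = -4*1/2 + (-3 + 1)*2 = -2 - 2*2 = -2 - 4 = -6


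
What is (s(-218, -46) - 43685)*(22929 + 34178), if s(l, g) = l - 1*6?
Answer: -2507511263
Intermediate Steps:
s(l, g) = -6 + l (s(l, g) = l - 6 = -6 + l)
(s(-218, -46) - 43685)*(22929 + 34178) = ((-6 - 218) - 43685)*(22929 + 34178) = (-224 - 43685)*57107 = -43909*57107 = -2507511263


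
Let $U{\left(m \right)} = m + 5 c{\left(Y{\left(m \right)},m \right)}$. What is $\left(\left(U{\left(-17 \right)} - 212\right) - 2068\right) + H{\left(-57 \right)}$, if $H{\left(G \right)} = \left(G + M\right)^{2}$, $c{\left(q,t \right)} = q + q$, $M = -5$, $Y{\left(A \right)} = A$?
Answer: $1377$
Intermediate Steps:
$c{\left(q,t \right)} = 2 q$
$H{\left(G \right)} = \left(-5 + G\right)^{2}$ ($H{\left(G \right)} = \left(G - 5\right)^{2} = \left(-5 + G\right)^{2}$)
$U{\left(m \right)} = 11 m$ ($U{\left(m \right)} = m + 5 \cdot 2 m = m + 10 m = 11 m$)
$\left(\left(U{\left(-17 \right)} - 212\right) - 2068\right) + H{\left(-57 \right)} = \left(\left(11 \left(-17\right) - 212\right) - 2068\right) + \left(-5 - 57\right)^{2} = \left(\left(-187 - 212\right) - 2068\right) + \left(-62\right)^{2} = \left(-399 - 2068\right) + 3844 = -2467 + 3844 = 1377$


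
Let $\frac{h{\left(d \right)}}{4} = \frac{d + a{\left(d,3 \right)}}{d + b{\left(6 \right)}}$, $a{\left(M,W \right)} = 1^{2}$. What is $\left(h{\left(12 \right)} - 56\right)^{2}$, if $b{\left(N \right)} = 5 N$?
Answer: $\frac{1322500}{441} \approx 2998.9$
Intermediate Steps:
$a{\left(M,W \right)} = 1$
$h{\left(d \right)} = \frac{4 \left(1 + d\right)}{30 + d}$ ($h{\left(d \right)} = 4 \frac{d + 1}{d + 5 \cdot 6} = 4 \frac{1 + d}{d + 30} = 4 \frac{1 + d}{30 + d} = \frac{4 \left(1 + d\right)}{30 + d}$)
$\left(h{\left(12 \right)} - 56\right)^{2} = \left(\frac{4 \left(1 + 12\right)}{30 + 12} - 56\right)^{2} = \left(4 \cdot \frac{1}{42} \cdot 13 - 56\right)^{2} = \left(\frac{26}{21} - 56\right)^{2} = \left(- \frac{1150}{21}\right)^{2} = \frac{1322500}{441}$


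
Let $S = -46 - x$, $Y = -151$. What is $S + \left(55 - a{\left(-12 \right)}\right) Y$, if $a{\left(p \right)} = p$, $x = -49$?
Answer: $-10114$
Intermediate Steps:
$S = 3$ ($S = -46 - -49 = -46 + 49 = 3$)
$S + \left(55 - a{\left(-12 \right)}\right) Y = 3 + \left(55 - -12\right) \left(-151\right) = 3 + \left(55 + 12\right) \left(-151\right) = 3 + 67 \left(-151\right) = 3 - 10117 = -10114$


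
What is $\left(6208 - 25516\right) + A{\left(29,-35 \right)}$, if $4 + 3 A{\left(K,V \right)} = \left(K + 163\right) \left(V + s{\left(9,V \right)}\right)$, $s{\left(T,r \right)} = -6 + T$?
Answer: $- \frac{64072}{3} \approx -21357.0$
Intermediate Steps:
$A{\left(K,V \right)} = - \frac{4}{3} + \frac{\left(3 + V\right) \left(163 + K\right)}{3}$ ($A{\left(K,V \right)} = - \frac{4}{3} + \frac{\left(K + 163\right) \left(V + \left(-6 + 9\right)\right)}{3} = - \frac{4}{3} + \frac{\left(163 + K\right) \left(V + 3\right)}{3} = - \frac{4}{3} + \frac{\left(163 + K\right) \left(3 + V\right)}{3} = - \frac{4}{3} + \frac{\left(3 + V\right) \left(163 + K\right)}{3}$)
$\left(6208 - 25516\right) + A{\left(29,-35 \right)} = \left(6208 - 25516\right) + \left(\frac{485}{3} + 29 + \frac{163}{3} \left(-35\right) + \frac{1}{3} \cdot 29 \left(-35\right)\right) = -19308 + \left(\frac{485}{3} + 29 - \frac{5705}{3} - \frac{1015}{3}\right) = -19308 - \frac{6148}{3} = - \frac{64072}{3}$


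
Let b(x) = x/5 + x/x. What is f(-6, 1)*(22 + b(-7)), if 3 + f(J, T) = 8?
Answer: 108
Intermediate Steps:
b(x) = 1 + x/5 (b(x) = x*(1/5) + 1 = x/5 + 1 = 1 + x/5)
f(J, T) = 5 (f(J, T) = -3 + 8 = 5)
f(-6, 1)*(22 + b(-7)) = 5*(22 + (1 + (1/5)*(-7))) = 5*(22 + (1 - 7/5)) = 5*(22 - 2/5) = 5*(108/5) = 108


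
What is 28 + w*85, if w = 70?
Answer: 5978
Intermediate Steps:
28 + w*85 = 28 + 70*85 = 28 + 5950 = 5978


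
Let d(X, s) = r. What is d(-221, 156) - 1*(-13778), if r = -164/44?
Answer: 151517/11 ≈ 13774.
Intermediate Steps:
r = -41/11 (r = -164*1/44 = -41/11 ≈ -3.7273)
d(X, s) = -41/11
d(-221, 156) - 1*(-13778) = -41/11 - 1*(-13778) = -41/11 + 13778 = 151517/11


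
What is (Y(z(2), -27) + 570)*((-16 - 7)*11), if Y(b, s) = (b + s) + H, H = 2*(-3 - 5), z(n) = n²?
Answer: -134343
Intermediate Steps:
H = -16 (H = 2*(-8) = -16)
Y(b, s) = -16 + b + s (Y(b, s) = (b + s) - 16 = -16 + b + s)
(Y(z(2), -27) + 570)*((-16 - 7)*11) = ((-16 + 2² - 27) + 570)*((-16 - 7)*11) = ((-16 + 4 - 27) + 570)*(-23*11) = (-39 + 570)*(-253) = 531*(-253) = -134343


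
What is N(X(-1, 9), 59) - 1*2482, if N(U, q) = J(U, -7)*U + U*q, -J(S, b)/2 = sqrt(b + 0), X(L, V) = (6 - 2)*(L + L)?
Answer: -2954 + 16*I*sqrt(7) ≈ -2954.0 + 42.332*I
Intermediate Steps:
X(L, V) = 8*L (X(L, V) = 4*(2*L) = 8*L)
J(S, b) = -2*sqrt(b) (J(S, b) = -2*sqrt(b + 0) = -2*sqrt(b))
N(U, q) = U*q - 2*I*U*sqrt(7) (N(U, q) = (-2*I*sqrt(7))*U + U*q = -2*I*U*sqrt(7) + U*q = U*q - 2*I*U*sqrt(7))
N(X(-1, 9), 59) - 1*2482 = (8*(-1))*(59 - 2*I*sqrt(7)) - 1*2482 = -8*(59 - 2*I*sqrt(7)) - 2482 = (-472 + 16*I*sqrt(7)) - 2482 = -2954 + 16*I*sqrt(7)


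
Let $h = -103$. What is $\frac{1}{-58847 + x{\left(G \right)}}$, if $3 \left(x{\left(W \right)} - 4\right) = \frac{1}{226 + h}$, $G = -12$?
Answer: $- \frac{369}{21713066} \approx -1.6994 \cdot 10^{-5}$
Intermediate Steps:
$x{\left(W \right)} = \frac{1477}{369}$ ($x{\left(W \right)} = 4 + \frac{1}{3 \left(226 - 103\right)} = 4 + \frac{1}{3 \cdot 123} = 4 + \frac{1}{3} \cdot \frac{1}{123} = 4 + \frac{1}{369} = \frac{1477}{369}$)
$\frac{1}{-58847 + x{\left(G \right)}} = \frac{1}{-58847 + \frac{1477}{369}} = \frac{1}{- \frac{21713066}{369}} = - \frac{369}{21713066}$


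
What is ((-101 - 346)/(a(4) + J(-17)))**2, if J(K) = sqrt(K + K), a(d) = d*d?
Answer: 199809/(16 + I*sqrt(34))**2 ≈ 527.44 - 443.31*I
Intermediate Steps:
a(d) = d**2
J(K) = sqrt(2)*sqrt(K) (J(K) = sqrt(2*K) = sqrt(2)*sqrt(K))
((-101 - 346)/(a(4) + J(-17)))**2 = ((-101 - 346)/(4**2 + sqrt(2)*sqrt(-17)))**2 = (-447/(16 + sqrt(2)*(I*sqrt(17))))**2 = (-447/(16 + I*sqrt(34)))**2 = 199809/(16 + I*sqrt(34))**2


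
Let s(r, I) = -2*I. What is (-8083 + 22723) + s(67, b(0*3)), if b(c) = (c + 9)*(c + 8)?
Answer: 14496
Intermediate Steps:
b(c) = (8 + c)*(9 + c) (b(c) = (9 + c)*(8 + c) = (8 + c)*(9 + c))
(-8083 + 22723) + s(67, b(0*3)) = (-8083 + 22723) - 2*(72 + (0*3)**2 + 17*(0*3)) = 14640 - 2*(72 + 0**2 + 17*0) = 14640 - 2*(72 + 0 + 0) = 14640 - 2*72 = 14640 - 144 = 14496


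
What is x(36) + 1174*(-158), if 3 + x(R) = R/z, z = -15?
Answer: -927487/5 ≈ -1.8550e+5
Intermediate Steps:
x(R) = -3 - R/15 (x(R) = -3 + R/(-15) = -3 + R*(-1/15) = -3 - R/15)
x(36) + 1174*(-158) = (-3 - 1/15*36) + 1174*(-158) = (-3 - 12/5) - 185492 = -27/5 - 185492 = -927487/5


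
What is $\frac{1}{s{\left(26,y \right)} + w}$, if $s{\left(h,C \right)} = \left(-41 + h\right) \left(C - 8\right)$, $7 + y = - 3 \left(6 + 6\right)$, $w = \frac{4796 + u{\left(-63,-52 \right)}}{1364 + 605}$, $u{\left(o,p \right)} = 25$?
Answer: $\frac{1969}{1511106} \approx 0.001303$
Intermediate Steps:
$w = \frac{4821}{1969}$ ($w = \frac{4796 + 25}{1364 + 605} = \frac{4821}{1969} \approx 2.4485$)
$y = -43$ ($y = -7 - 3 \left(6 + 6\right) = -7 - 36 = -43$)
$s{\left(h,C \right)} = \left(-41 + h\right) \left(-8 + C\right)$
$\frac{1}{s{\left(26,y \right)} + w} = \frac{1}{\left(328 - -1763 - 208 - 1118\right) + \frac{4821}{1969}} = \frac{1}{\left(328 + 1763 - 208 - 1118\right) + \frac{4821}{1969}} = \frac{1}{765 + \frac{4821}{1969}} = \frac{1}{\frac{1511106}{1969}} = \frac{1969}{1511106}$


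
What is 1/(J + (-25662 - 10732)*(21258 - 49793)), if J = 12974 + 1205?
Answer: 1/1038516969 ≈ 9.6291e-10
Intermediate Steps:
J = 14179
1/(J + (-25662 - 10732)*(21258 - 49793)) = 1/(14179 + (-25662 - 10732)*(21258 - 49793)) = 1/(14179 - 36394*(-28535)) = 1/(14179 + 1038502790) = 1/1038516969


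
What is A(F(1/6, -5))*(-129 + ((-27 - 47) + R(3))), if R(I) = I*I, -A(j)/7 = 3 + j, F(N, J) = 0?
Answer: 4074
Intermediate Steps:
A(j) = -21 - 7*j (A(j) = -7*(3 + j) = -21 - 7*j)
R(I) = I²
A(F(1/6, -5))*(-129 + ((-27 - 47) + R(3))) = (-21 - 7*0)*(-129 + ((-27 - 47) + 3²)) = (-21 + 0)*(-129 + (-74 + 9)) = -21*(-129 - 65) = -21*(-194) = 4074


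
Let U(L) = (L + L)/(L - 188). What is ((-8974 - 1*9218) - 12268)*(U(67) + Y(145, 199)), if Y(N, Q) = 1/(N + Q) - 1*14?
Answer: 4787634265/10406 ≈ 4.6008e+5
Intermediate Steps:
U(L) = 2*L/(-188 + L) (U(L) = (2*L)/(-188 + L) = 2*L/(-188 + L))
Y(N, Q) = -14 + 1/(N + Q) (Y(N, Q) = 1/(N + Q) - 14 = -14 + 1/(N + Q))
((-8974 - 1*9218) - 12268)*(U(67) + Y(145, 199)) = ((-8974 - 1*9218) - 12268)*(2*67/(-188 + 67) + (1 - 14*145 - 14*199)/(145 + 199)) = ((-8974 - 9218) - 12268)*(2*67/(-121) + (1 - 2030 - 2786)/344) = (-18192 - 12268)*(2*67*(-1/121) + (1/344)*(-4815)) = -30460*(-134/121 - 4815/344) = -30460*(-628711/41624) = 4787634265/10406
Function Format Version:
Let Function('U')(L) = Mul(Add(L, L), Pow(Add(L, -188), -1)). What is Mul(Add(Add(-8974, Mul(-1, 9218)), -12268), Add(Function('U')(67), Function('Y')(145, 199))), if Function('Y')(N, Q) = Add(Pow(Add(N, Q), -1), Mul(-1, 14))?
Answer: Rational(4787634265, 10406) ≈ 4.6008e+5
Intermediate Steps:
Function('U')(L) = Mul(2, L, Pow(Add(-188, L), -1)) (Function('U')(L) = Mul(Mul(2, L), Pow(Add(-188, L), -1)) = Mul(2, L, Pow(Add(-188, L), -1)))
Function('Y')(N, Q) = Add(-14, Pow(Add(N, Q), -1)) (Function('Y')(N, Q) = Add(Pow(Add(N, Q), -1), -14) = Add(-14, Pow(Add(N, Q), -1)))
Mul(Add(Add(-8974, Mul(-1, 9218)), -12268), Add(Function('U')(67), Function('Y')(145, 199))) = Mul(Add(Add(-8974, Mul(-1, 9218)), -12268), Add(Mul(2, 67, Pow(Add(-188, 67), -1)), Mul(Pow(Add(145, 199), -1), Add(1, Mul(-14, 145), Mul(-14, 199))))) = Mul(Add(Add(-8974, -9218), -12268), Add(Mul(2, 67, Pow(-121, -1)), Mul(Pow(344, -1), Add(1, -2030, -2786)))) = Mul(Add(-18192, -12268), Add(Mul(2, 67, Rational(-1, 121)), Mul(Rational(1, 344), -4815))) = Mul(-30460, Add(Rational(-134, 121), Rational(-4815, 344))) = Mul(-30460, Rational(-628711, 41624)) = Rational(4787634265, 10406)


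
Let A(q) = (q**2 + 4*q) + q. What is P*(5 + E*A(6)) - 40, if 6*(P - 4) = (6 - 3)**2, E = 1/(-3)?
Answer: -267/2 ≈ -133.50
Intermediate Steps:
A(q) = q**2 + 5*q
E = -1/3 (E = 1*(-1/3) = -1/3 ≈ -0.33333)
P = 11/2 (P = 4 + (6 - 3)**2/6 = 4 + (1/6)*3**2 = 4 + (1/6)*9 = 4 + 3/2 = 11/2 ≈ 5.5000)
P*(5 + E*A(6)) - 40 = 11*(5 - 2*(5 + 6))/2 - 40 = 11*(5 - 2*11)/2 - 40 = 11*(5 - 1/3*66)/2 - 40 = 11*(5 - 22)/2 - 40 = (11/2)*(-17) - 40 = -187/2 - 40 = -267/2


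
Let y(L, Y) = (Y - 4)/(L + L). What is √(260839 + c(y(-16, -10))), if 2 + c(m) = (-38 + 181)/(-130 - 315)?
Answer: √51652183290/445 ≈ 510.72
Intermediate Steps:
y(L, Y) = (-4 + Y)/(2*L) (y(L, Y) = (-4 + Y)/((2*L)) = (-4 + Y)*(1/(2*L)) = (-4 + Y)/(2*L))
c(m) = -1033/445 (c(m) = -2 + (-38 + 181)/(-130 - 315) = -2 + 143/(-445) = -2 + 143*(-1/445) = -2 - 143/445 = -1033/445)
√(260839 + c(y(-16, -10))) = √(260839 - 1033/445) = √(116072322/445) = √51652183290/445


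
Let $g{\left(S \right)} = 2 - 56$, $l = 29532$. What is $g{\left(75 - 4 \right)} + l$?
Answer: $29478$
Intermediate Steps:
$g{\left(S \right)} = -54$ ($g{\left(S \right)} = 2 - 56 = -54$)
$g{\left(75 - 4 \right)} + l = -54 + 29532 = 29478$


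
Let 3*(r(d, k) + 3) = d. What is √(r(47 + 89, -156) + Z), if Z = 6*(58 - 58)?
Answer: √381/3 ≈ 6.5064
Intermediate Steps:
r(d, k) = -3 + d/3
Z = 0 (Z = 6*0 = 0)
√(r(47 + 89, -156) + Z) = √((-3 + (47 + 89)/3) + 0) = √((-3 + (⅓)*136) + 0) = √((-3 + 136/3) + 0) = √(127/3 + 0) = √(127/3) = √381/3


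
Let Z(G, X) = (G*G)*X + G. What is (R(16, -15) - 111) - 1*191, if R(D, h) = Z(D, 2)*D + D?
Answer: 8162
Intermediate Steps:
Z(G, X) = G + X*G² (Z(G, X) = G²*X + G = X*G² + G = G + X*G²)
R(D, h) = D + D²*(1 + 2*D) (R(D, h) = (D*(1 + D*2))*D + D = (D*(1 + 2*D))*D + D = D²*(1 + 2*D) + D = D + D²*(1 + 2*D))
(R(16, -15) - 111) - 1*191 = (16*(1 + 16*(1 + 2*16)) - 111) - 1*191 = (16*(1 + 16*(1 + 32)) - 111) - 191 = (16*(1 + 16*33) - 111) - 191 = (16*(1 + 528) - 111) - 191 = (16*529 - 111) - 191 = (8464 - 111) - 191 = 8353 - 191 = 8162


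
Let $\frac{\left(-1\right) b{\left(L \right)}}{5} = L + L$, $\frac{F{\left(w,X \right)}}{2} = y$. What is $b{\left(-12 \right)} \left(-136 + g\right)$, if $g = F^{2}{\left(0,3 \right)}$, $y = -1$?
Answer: $-15840$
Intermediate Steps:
$F{\left(w,X \right)} = -2$ ($F{\left(w,X \right)} = 2 \left(-1\right) = -2$)
$b{\left(L \right)} = - 10 L$ ($b{\left(L \right)} = - 5 \left(L + L\right) = - 5 \cdot 2 L = - 10 L$)
$g = 4$ ($g = \left(-2\right)^{2} = 4$)
$b{\left(-12 \right)} \left(-136 + g\right) = \left(-10\right) \left(-12\right) \left(-136 + 4\right) = 120 \left(-132\right) = -15840$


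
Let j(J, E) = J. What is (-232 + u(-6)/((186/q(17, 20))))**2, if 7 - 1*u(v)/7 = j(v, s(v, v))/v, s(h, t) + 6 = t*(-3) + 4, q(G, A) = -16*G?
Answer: 82737216/961 ≈ 86095.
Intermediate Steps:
s(h, t) = -2 - 3*t (s(h, t) = -6 + (t*(-3) + 4) = -6 + (-3*t + 4) = -6 + (4 - 3*t) = -2 - 3*t)
u(v) = 42 (u(v) = 49 - 7*v/v = 49 - 7*1 = 49 - 7 = 42)
(-232 + u(-6)/((186/q(17, 20))))**2 = (-232 + 42/((186/((-16*17)))))**2 = (-232 + 42/((186/(-272))))**2 = (-232 + 42/((186*(-1/272))))**2 = (-232 + 42/(-93/136))**2 = (-232 + 42*(-136/93))**2 = (-232 - 1904/31)**2 = (-9096/31)**2 = 82737216/961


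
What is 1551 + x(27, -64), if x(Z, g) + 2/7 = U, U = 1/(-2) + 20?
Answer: 21983/14 ≈ 1570.2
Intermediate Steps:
U = 39/2 (U = -½ + 20 = 39/2 ≈ 19.500)
x(Z, g) = 269/14 (x(Z, g) = -2/7 + 39/2 = 269/14)
1551 + x(27, -64) = 1551 + 269/14 = 21983/14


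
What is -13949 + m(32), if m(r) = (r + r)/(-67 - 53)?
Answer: -209243/15 ≈ -13950.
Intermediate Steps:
m(r) = -r/60 (m(r) = (2*r)/(-120) = (2*r)*(-1/120) = -r/60)
-13949 + m(32) = -13949 - 1/60*32 = -13949 - 8/15 = -209243/15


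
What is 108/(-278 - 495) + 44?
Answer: 33904/773 ≈ 43.860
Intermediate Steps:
108/(-278 - 495) + 44 = 108/(-773) + 44 = -1/773*108 + 44 = -108/773 + 44 = 33904/773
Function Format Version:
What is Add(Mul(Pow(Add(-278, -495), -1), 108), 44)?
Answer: Rational(33904, 773) ≈ 43.860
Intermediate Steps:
Add(Mul(Pow(Add(-278, -495), -1), 108), 44) = Add(Mul(Pow(-773, -1), 108), 44) = Add(Mul(Rational(-1, 773), 108), 44) = Add(Rational(-108, 773), 44) = Rational(33904, 773)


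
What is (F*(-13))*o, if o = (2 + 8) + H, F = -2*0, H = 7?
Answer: 0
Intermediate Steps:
F = 0
o = 17 (o = (2 + 8) + 7 = 10 + 7 = 17)
(F*(-13))*o = (0*(-13))*17 = 0*17 = 0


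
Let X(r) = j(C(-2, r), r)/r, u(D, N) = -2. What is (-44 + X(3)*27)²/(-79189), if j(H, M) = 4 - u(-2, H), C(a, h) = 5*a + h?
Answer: -100/79189 ≈ -0.0012628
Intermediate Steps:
C(a, h) = h + 5*a
j(H, M) = 6 (j(H, M) = 4 - 1*(-2) = 4 + 2 = 6)
X(r) = 6/r
(-44 + X(3)*27)²/(-79189) = (-44 + (6/3)*27)²/(-79189) = (-44 + (6*(⅓))*27)²*(-1/79189) = (-44 + 2*27)²*(-1/79189) = (-44 + 54)²*(-1/79189) = 10²*(-1/79189) = 100*(-1/79189) = -100/79189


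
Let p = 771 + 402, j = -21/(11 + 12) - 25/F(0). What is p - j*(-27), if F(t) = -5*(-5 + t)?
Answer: 25791/23 ≈ 1121.3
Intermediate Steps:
F(t) = 25 - 5*t
j = -44/23 (j = -21/(11 + 12) - 25/(25 - 5*0) = -21/23 - 25/(25 + 0) = -21*1/23 - 25/25 = -21/23 - 25*1/25 = -21/23 - 1 = -44/23 ≈ -1.9130)
p = 1173
p - j*(-27) = 1173 - (-44)*(-27)/23 = 1173 - 1*1188/23 = 1173 - 1188/23 = 25791/23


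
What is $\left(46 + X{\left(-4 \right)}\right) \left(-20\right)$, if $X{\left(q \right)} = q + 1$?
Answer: $-860$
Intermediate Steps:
$X{\left(q \right)} = 1 + q$
$\left(46 + X{\left(-4 \right)}\right) \left(-20\right) = \left(46 + \left(1 - 4\right)\right) \left(-20\right) = \left(46 - 3\right) \left(-20\right) = 43 \left(-20\right) = -860$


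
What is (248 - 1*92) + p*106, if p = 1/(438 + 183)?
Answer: 96982/621 ≈ 156.17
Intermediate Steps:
p = 1/621 ≈ 0.0016103
(248 - 1*92) + p*106 = (248 - 1*92) + (1/621)*106 = (248 - 92) + 106/621 = 156 + 106/621 = 96982/621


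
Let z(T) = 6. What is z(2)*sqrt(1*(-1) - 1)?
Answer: 6*I*sqrt(2) ≈ 8.4853*I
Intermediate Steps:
z(2)*sqrt(1*(-1) - 1) = 6*sqrt(1*(-1) - 1) = 6*sqrt(-1 - 1) = 6*sqrt(-2) = 6*(I*sqrt(2)) = 6*I*sqrt(2)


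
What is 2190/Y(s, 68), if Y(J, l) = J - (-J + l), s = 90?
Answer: 1095/56 ≈ 19.554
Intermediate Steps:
Y(J, l) = -l + 2*J (Y(J, l) = J - (l - J) = J + (J - l) = -l + 2*J)
2190/Y(s, 68) = 2190/(-1*68 + 2*90) = 2190/(-68 + 180) = 2190/112 = 2190*(1/112) = 1095/56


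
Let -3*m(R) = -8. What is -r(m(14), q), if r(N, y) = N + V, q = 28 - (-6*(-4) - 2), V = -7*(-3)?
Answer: -71/3 ≈ -23.667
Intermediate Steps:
V = 21
q = 6 (q = 28 - (24 - 2) = 28 - 1*22 = 28 - 22 = 6)
m(R) = 8/3 (m(R) = -⅓*(-8) = 8/3)
r(N, y) = 21 + N (r(N, y) = N + 21 = 21 + N)
-r(m(14), q) = -(21 + 8/3) = -1*71/3 = -71/3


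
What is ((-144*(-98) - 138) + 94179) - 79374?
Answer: 28779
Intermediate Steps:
((-144*(-98) - 138) + 94179) - 79374 = ((14112 - 138) + 94179) - 79374 = (13974 + 94179) - 79374 = 108153 - 79374 = 28779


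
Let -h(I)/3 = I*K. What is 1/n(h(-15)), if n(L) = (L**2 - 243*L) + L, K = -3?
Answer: 1/50895 ≈ 1.9648e-5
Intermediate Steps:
h(I) = 9*I (h(I) = -3*I*(-3) = -(-9)*I = 9*I)
n(L) = L**2 - 242*L
1/n(h(-15)) = 1/((9*(-15))*(-242 + 9*(-15))) = 1/(-135*(-242 - 135)) = 1/(-135*(-377)) = 1/50895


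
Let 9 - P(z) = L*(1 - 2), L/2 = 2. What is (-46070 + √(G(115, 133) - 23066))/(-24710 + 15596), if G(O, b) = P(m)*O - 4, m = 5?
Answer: 23035/4557 - 5*I*√863/9114 ≈ 5.0549 - 0.016116*I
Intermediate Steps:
L = 4 (L = 2*2 = 4)
P(z) = 13 (P(z) = 9 - 4*(1 - 2) = 9 - 4*(-1) = 9 - 1*(-4) = 9 + 4 = 13)
G(O, b) = -4 + 13*O (G(O, b) = 13*O - 4 = -4 + 13*O)
(-46070 + √(G(115, 133) - 23066))/(-24710 + 15596) = (-46070 + √((-4 + 13*115) - 23066))/(-24710 + 15596) = (-46070 + √((-4 + 1495) - 23066))/(-9114) = (-46070 + √(1491 - 23066))*(-1/9114) = (-46070 + √(-21575))*(-1/9114) = (-46070 + 5*I*√863)*(-1/9114) = 23035/4557 - 5*I*√863/9114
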